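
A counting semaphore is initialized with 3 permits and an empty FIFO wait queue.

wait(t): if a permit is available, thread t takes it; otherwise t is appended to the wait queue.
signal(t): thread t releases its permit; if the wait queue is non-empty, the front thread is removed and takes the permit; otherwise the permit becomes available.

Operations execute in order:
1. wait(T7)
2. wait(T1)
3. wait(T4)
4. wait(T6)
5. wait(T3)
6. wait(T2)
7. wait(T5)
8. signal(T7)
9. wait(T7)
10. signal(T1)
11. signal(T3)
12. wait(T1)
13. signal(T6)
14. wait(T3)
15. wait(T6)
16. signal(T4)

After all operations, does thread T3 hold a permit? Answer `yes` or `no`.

Answer: no

Derivation:
Step 1: wait(T7) -> count=2 queue=[] holders={T7}
Step 2: wait(T1) -> count=1 queue=[] holders={T1,T7}
Step 3: wait(T4) -> count=0 queue=[] holders={T1,T4,T7}
Step 4: wait(T6) -> count=0 queue=[T6] holders={T1,T4,T7}
Step 5: wait(T3) -> count=0 queue=[T6,T3] holders={T1,T4,T7}
Step 6: wait(T2) -> count=0 queue=[T6,T3,T2] holders={T1,T4,T7}
Step 7: wait(T5) -> count=0 queue=[T6,T3,T2,T5] holders={T1,T4,T7}
Step 8: signal(T7) -> count=0 queue=[T3,T2,T5] holders={T1,T4,T6}
Step 9: wait(T7) -> count=0 queue=[T3,T2,T5,T7] holders={T1,T4,T6}
Step 10: signal(T1) -> count=0 queue=[T2,T5,T7] holders={T3,T4,T6}
Step 11: signal(T3) -> count=0 queue=[T5,T7] holders={T2,T4,T6}
Step 12: wait(T1) -> count=0 queue=[T5,T7,T1] holders={T2,T4,T6}
Step 13: signal(T6) -> count=0 queue=[T7,T1] holders={T2,T4,T5}
Step 14: wait(T3) -> count=0 queue=[T7,T1,T3] holders={T2,T4,T5}
Step 15: wait(T6) -> count=0 queue=[T7,T1,T3,T6] holders={T2,T4,T5}
Step 16: signal(T4) -> count=0 queue=[T1,T3,T6] holders={T2,T5,T7}
Final holders: {T2,T5,T7} -> T3 not in holders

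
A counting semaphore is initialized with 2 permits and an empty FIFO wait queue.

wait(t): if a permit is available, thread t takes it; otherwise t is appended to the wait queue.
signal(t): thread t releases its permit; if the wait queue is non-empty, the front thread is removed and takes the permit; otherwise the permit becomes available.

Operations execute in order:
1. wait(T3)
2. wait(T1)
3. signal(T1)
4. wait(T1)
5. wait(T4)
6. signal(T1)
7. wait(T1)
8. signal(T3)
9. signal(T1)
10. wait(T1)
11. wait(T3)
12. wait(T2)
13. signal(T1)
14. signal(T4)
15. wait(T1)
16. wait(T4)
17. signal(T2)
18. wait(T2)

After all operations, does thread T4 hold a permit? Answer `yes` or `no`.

Answer: no

Derivation:
Step 1: wait(T3) -> count=1 queue=[] holders={T3}
Step 2: wait(T1) -> count=0 queue=[] holders={T1,T3}
Step 3: signal(T1) -> count=1 queue=[] holders={T3}
Step 4: wait(T1) -> count=0 queue=[] holders={T1,T3}
Step 5: wait(T4) -> count=0 queue=[T4] holders={T1,T3}
Step 6: signal(T1) -> count=0 queue=[] holders={T3,T4}
Step 7: wait(T1) -> count=0 queue=[T1] holders={T3,T4}
Step 8: signal(T3) -> count=0 queue=[] holders={T1,T4}
Step 9: signal(T1) -> count=1 queue=[] holders={T4}
Step 10: wait(T1) -> count=0 queue=[] holders={T1,T4}
Step 11: wait(T3) -> count=0 queue=[T3] holders={T1,T4}
Step 12: wait(T2) -> count=0 queue=[T3,T2] holders={T1,T4}
Step 13: signal(T1) -> count=0 queue=[T2] holders={T3,T4}
Step 14: signal(T4) -> count=0 queue=[] holders={T2,T3}
Step 15: wait(T1) -> count=0 queue=[T1] holders={T2,T3}
Step 16: wait(T4) -> count=0 queue=[T1,T4] holders={T2,T3}
Step 17: signal(T2) -> count=0 queue=[T4] holders={T1,T3}
Step 18: wait(T2) -> count=0 queue=[T4,T2] holders={T1,T3}
Final holders: {T1,T3} -> T4 not in holders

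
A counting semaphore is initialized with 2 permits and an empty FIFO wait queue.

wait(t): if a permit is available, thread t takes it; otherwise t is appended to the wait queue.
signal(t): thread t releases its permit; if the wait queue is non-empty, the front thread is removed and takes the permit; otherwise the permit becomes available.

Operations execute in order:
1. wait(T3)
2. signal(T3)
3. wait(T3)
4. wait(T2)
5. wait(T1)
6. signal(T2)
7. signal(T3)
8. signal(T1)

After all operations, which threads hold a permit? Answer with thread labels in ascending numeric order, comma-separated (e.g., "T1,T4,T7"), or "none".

Step 1: wait(T3) -> count=1 queue=[] holders={T3}
Step 2: signal(T3) -> count=2 queue=[] holders={none}
Step 3: wait(T3) -> count=1 queue=[] holders={T3}
Step 4: wait(T2) -> count=0 queue=[] holders={T2,T3}
Step 5: wait(T1) -> count=0 queue=[T1] holders={T2,T3}
Step 6: signal(T2) -> count=0 queue=[] holders={T1,T3}
Step 7: signal(T3) -> count=1 queue=[] holders={T1}
Step 8: signal(T1) -> count=2 queue=[] holders={none}
Final holders: none

Answer: none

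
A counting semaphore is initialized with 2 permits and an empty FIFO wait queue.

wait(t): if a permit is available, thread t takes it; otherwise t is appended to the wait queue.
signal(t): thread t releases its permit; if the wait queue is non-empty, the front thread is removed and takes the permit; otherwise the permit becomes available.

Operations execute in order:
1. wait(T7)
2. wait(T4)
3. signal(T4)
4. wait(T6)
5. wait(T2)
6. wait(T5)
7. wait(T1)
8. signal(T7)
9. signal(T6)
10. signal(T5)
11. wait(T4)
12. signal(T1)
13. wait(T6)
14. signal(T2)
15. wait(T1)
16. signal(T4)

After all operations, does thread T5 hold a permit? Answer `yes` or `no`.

Answer: no

Derivation:
Step 1: wait(T7) -> count=1 queue=[] holders={T7}
Step 2: wait(T4) -> count=0 queue=[] holders={T4,T7}
Step 3: signal(T4) -> count=1 queue=[] holders={T7}
Step 4: wait(T6) -> count=0 queue=[] holders={T6,T7}
Step 5: wait(T2) -> count=0 queue=[T2] holders={T6,T7}
Step 6: wait(T5) -> count=0 queue=[T2,T5] holders={T6,T7}
Step 7: wait(T1) -> count=0 queue=[T2,T5,T1] holders={T6,T7}
Step 8: signal(T7) -> count=0 queue=[T5,T1] holders={T2,T6}
Step 9: signal(T6) -> count=0 queue=[T1] holders={T2,T5}
Step 10: signal(T5) -> count=0 queue=[] holders={T1,T2}
Step 11: wait(T4) -> count=0 queue=[T4] holders={T1,T2}
Step 12: signal(T1) -> count=0 queue=[] holders={T2,T4}
Step 13: wait(T6) -> count=0 queue=[T6] holders={T2,T4}
Step 14: signal(T2) -> count=0 queue=[] holders={T4,T6}
Step 15: wait(T1) -> count=0 queue=[T1] holders={T4,T6}
Step 16: signal(T4) -> count=0 queue=[] holders={T1,T6}
Final holders: {T1,T6} -> T5 not in holders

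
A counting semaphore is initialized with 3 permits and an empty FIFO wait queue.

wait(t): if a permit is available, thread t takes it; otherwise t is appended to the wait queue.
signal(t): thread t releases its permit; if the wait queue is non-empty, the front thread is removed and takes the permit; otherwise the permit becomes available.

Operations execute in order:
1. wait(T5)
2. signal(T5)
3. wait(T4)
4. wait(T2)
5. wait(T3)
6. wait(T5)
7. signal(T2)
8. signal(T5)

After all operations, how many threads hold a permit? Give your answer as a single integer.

Step 1: wait(T5) -> count=2 queue=[] holders={T5}
Step 2: signal(T5) -> count=3 queue=[] holders={none}
Step 3: wait(T4) -> count=2 queue=[] holders={T4}
Step 4: wait(T2) -> count=1 queue=[] holders={T2,T4}
Step 5: wait(T3) -> count=0 queue=[] holders={T2,T3,T4}
Step 6: wait(T5) -> count=0 queue=[T5] holders={T2,T3,T4}
Step 7: signal(T2) -> count=0 queue=[] holders={T3,T4,T5}
Step 8: signal(T5) -> count=1 queue=[] holders={T3,T4}
Final holders: {T3,T4} -> 2 thread(s)

Answer: 2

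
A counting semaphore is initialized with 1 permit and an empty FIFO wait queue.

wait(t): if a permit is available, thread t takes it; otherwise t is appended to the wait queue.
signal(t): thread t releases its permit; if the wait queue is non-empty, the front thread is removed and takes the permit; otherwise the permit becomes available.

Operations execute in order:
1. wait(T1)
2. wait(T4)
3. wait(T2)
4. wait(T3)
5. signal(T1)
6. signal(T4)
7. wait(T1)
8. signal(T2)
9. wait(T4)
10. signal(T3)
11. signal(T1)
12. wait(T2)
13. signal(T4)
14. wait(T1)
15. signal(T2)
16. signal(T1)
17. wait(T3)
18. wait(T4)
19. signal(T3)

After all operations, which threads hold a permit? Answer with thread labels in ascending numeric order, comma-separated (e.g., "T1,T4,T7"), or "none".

Step 1: wait(T1) -> count=0 queue=[] holders={T1}
Step 2: wait(T4) -> count=0 queue=[T4] holders={T1}
Step 3: wait(T2) -> count=0 queue=[T4,T2] holders={T1}
Step 4: wait(T3) -> count=0 queue=[T4,T2,T3] holders={T1}
Step 5: signal(T1) -> count=0 queue=[T2,T3] holders={T4}
Step 6: signal(T4) -> count=0 queue=[T3] holders={T2}
Step 7: wait(T1) -> count=0 queue=[T3,T1] holders={T2}
Step 8: signal(T2) -> count=0 queue=[T1] holders={T3}
Step 9: wait(T4) -> count=0 queue=[T1,T4] holders={T3}
Step 10: signal(T3) -> count=0 queue=[T4] holders={T1}
Step 11: signal(T1) -> count=0 queue=[] holders={T4}
Step 12: wait(T2) -> count=0 queue=[T2] holders={T4}
Step 13: signal(T4) -> count=0 queue=[] holders={T2}
Step 14: wait(T1) -> count=0 queue=[T1] holders={T2}
Step 15: signal(T2) -> count=0 queue=[] holders={T1}
Step 16: signal(T1) -> count=1 queue=[] holders={none}
Step 17: wait(T3) -> count=0 queue=[] holders={T3}
Step 18: wait(T4) -> count=0 queue=[T4] holders={T3}
Step 19: signal(T3) -> count=0 queue=[] holders={T4}
Final holders: T4

Answer: T4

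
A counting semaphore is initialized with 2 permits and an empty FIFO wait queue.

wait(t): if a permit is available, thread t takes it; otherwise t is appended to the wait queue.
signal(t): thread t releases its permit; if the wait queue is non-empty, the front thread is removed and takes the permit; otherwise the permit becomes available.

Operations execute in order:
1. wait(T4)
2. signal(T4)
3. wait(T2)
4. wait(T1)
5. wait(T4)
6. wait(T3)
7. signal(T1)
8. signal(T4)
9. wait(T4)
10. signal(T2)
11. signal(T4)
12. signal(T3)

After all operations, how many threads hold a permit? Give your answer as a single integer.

Step 1: wait(T4) -> count=1 queue=[] holders={T4}
Step 2: signal(T4) -> count=2 queue=[] holders={none}
Step 3: wait(T2) -> count=1 queue=[] holders={T2}
Step 4: wait(T1) -> count=0 queue=[] holders={T1,T2}
Step 5: wait(T4) -> count=0 queue=[T4] holders={T1,T2}
Step 6: wait(T3) -> count=0 queue=[T4,T3] holders={T1,T2}
Step 7: signal(T1) -> count=0 queue=[T3] holders={T2,T4}
Step 8: signal(T4) -> count=0 queue=[] holders={T2,T3}
Step 9: wait(T4) -> count=0 queue=[T4] holders={T2,T3}
Step 10: signal(T2) -> count=0 queue=[] holders={T3,T4}
Step 11: signal(T4) -> count=1 queue=[] holders={T3}
Step 12: signal(T3) -> count=2 queue=[] holders={none}
Final holders: {none} -> 0 thread(s)

Answer: 0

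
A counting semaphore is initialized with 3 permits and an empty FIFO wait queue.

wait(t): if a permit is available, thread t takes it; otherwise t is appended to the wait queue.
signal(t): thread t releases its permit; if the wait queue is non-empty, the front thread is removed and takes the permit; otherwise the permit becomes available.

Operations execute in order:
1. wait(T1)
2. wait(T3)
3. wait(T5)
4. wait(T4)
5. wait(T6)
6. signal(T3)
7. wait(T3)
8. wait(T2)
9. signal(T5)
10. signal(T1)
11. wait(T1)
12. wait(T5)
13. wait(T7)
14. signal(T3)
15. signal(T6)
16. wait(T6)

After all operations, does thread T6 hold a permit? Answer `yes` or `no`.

Answer: no

Derivation:
Step 1: wait(T1) -> count=2 queue=[] holders={T1}
Step 2: wait(T3) -> count=1 queue=[] holders={T1,T3}
Step 3: wait(T5) -> count=0 queue=[] holders={T1,T3,T5}
Step 4: wait(T4) -> count=0 queue=[T4] holders={T1,T3,T5}
Step 5: wait(T6) -> count=0 queue=[T4,T6] holders={T1,T3,T5}
Step 6: signal(T3) -> count=0 queue=[T6] holders={T1,T4,T5}
Step 7: wait(T3) -> count=0 queue=[T6,T3] holders={T1,T4,T5}
Step 8: wait(T2) -> count=0 queue=[T6,T3,T2] holders={T1,T4,T5}
Step 9: signal(T5) -> count=0 queue=[T3,T2] holders={T1,T4,T6}
Step 10: signal(T1) -> count=0 queue=[T2] holders={T3,T4,T6}
Step 11: wait(T1) -> count=0 queue=[T2,T1] holders={T3,T4,T6}
Step 12: wait(T5) -> count=0 queue=[T2,T1,T5] holders={T3,T4,T6}
Step 13: wait(T7) -> count=0 queue=[T2,T1,T5,T7] holders={T3,T4,T6}
Step 14: signal(T3) -> count=0 queue=[T1,T5,T7] holders={T2,T4,T6}
Step 15: signal(T6) -> count=0 queue=[T5,T7] holders={T1,T2,T4}
Step 16: wait(T6) -> count=0 queue=[T5,T7,T6] holders={T1,T2,T4}
Final holders: {T1,T2,T4} -> T6 not in holders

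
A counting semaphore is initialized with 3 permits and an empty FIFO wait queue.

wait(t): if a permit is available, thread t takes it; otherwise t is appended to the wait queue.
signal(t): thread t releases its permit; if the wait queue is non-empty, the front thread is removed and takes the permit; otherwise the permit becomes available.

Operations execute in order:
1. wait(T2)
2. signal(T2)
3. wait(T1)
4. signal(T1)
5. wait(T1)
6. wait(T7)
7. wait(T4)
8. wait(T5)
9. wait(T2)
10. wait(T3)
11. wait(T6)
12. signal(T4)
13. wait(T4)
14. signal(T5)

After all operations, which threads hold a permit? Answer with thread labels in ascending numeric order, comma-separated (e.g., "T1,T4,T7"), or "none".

Answer: T1,T2,T7

Derivation:
Step 1: wait(T2) -> count=2 queue=[] holders={T2}
Step 2: signal(T2) -> count=3 queue=[] holders={none}
Step 3: wait(T1) -> count=2 queue=[] holders={T1}
Step 4: signal(T1) -> count=3 queue=[] holders={none}
Step 5: wait(T1) -> count=2 queue=[] holders={T1}
Step 6: wait(T7) -> count=1 queue=[] holders={T1,T7}
Step 7: wait(T4) -> count=0 queue=[] holders={T1,T4,T7}
Step 8: wait(T5) -> count=0 queue=[T5] holders={T1,T4,T7}
Step 9: wait(T2) -> count=0 queue=[T5,T2] holders={T1,T4,T7}
Step 10: wait(T3) -> count=0 queue=[T5,T2,T3] holders={T1,T4,T7}
Step 11: wait(T6) -> count=0 queue=[T5,T2,T3,T6] holders={T1,T4,T7}
Step 12: signal(T4) -> count=0 queue=[T2,T3,T6] holders={T1,T5,T7}
Step 13: wait(T4) -> count=0 queue=[T2,T3,T6,T4] holders={T1,T5,T7}
Step 14: signal(T5) -> count=0 queue=[T3,T6,T4] holders={T1,T2,T7}
Final holders: T1,T2,T7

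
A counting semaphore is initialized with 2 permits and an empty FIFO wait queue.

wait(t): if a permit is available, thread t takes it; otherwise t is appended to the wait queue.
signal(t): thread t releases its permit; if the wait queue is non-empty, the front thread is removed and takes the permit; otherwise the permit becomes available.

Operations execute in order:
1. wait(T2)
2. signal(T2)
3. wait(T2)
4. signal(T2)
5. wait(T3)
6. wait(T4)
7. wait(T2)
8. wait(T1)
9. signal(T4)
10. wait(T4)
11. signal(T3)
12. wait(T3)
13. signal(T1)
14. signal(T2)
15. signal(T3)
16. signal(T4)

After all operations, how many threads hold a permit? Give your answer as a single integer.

Answer: 0

Derivation:
Step 1: wait(T2) -> count=1 queue=[] holders={T2}
Step 2: signal(T2) -> count=2 queue=[] holders={none}
Step 3: wait(T2) -> count=1 queue=[] holders={T2}
Step 4: signal(T2) -> count=2 queue=[] holders={none}
Step 5: wait(T3) -> count=1 queue=[] holders={T3}
Step 6: wait(T4) -> count=0 queue=[] holders={T3,T4}
Step 7: wait(T2) -> count=0 queue=[T2] holders={T3,T4}
Step 8: wait(T1) -> count=0 queue=[T2,T1] holders={T3,T4}
Step 9: signal(T4) -> count=0 queue=[T1] holders={T2,T3}
Step 10: wait(T4) -> count=0 queue=[T1,T4] holders={T2,T3}
Step 11: signal(T3) -> count=0 queue=[T4] holders={T1,T2}
Step 12: wait(T3) -> count=0 queue=[T4,T3] holders={T1,T2}
Step 13: signal(T1) -> count=0 queue=[T3] holders={T2,T4}
Step 14: signal(T2) -> count=0 queue=[] holders={T3,T4}
Step 15: signal(T3) -> count=1 queue=[] holders={T4}
Step 16: signal(T4) -> count=2 queue=[] holders={none}
Final holders: {none} -> 0 thread(s)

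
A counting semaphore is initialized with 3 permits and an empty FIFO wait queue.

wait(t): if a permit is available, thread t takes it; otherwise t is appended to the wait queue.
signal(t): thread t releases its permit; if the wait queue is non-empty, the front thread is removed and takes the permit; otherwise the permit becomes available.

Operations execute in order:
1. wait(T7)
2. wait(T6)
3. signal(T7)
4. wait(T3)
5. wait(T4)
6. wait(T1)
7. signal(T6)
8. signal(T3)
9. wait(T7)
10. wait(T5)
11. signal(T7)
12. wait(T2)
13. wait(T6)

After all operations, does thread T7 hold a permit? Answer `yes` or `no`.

Step 1: wait(T7) -> count=2 queue=[] holders={T7}
Step 2: wait(T6) -> count=1 queue=[] holders={T6,T7}
Step 3: signal(T7) -> count=2 queue=[] holders={T6}
Step 4: wait(T3) -> count=1 queue=[] holders={T3,T6}
Step 5: wait(T4) -> count=0 queue=[] holders={T3,T4,T6}
Step 6: wait(T1) -> count=0 queue=[T1] holders={T3,T4,T6}
Step 7: signal(T6) -> count=0 queue=[] holders={T1,T3,T4}
Step 8: signal(T3) -> count=1 queue=[] holders={T1,T4}
Step 9: wait(T7) -> count=0 queue=[] holders={T1,T4,T7}
Step 10: wait(T5) -> count=0 queue=[T5] holders={T1,T4,T7}
Step 11: signal(T7) -> count=0 queue=[] holders={T1,T4,T5}
Step 12: wait(T2) -> count=0 queue=[T2] holders={T1,T4,T5}
Step 13: wait(T6) -> count=0 queue=[T2,T6] holders={T1,T4,T5}
Final holders: {T1,T4,T5} -> T7 not in holders

Answer: no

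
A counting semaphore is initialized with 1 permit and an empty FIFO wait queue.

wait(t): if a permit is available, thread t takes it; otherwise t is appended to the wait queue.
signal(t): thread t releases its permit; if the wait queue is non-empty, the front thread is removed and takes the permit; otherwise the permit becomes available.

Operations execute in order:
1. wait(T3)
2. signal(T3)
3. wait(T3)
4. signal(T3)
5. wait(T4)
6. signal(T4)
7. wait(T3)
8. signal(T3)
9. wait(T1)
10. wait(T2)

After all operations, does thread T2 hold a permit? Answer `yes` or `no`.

Step 1: wait(T3) -> count=0 queue=[] holders={T3}
Step 2: signal(T3) -> count=1 queue=[] holders={none}
Step 3: wait(T3) -> count=0 queue=[] holders={T3}
Step 4: signal(T3) -> count=1 queue=[] holders={none}
Step 5: wait(T4) -> count=0 queue=[] holders={T4}
Step 6: signal(T4) -> count=1 queue=[] holders={none}
Step 7: wait(T3) -> count=0 queue=[] holders={T3}
Step 8: signal(T3) -> count=1 queue=[] holders={none}
Step 9: wait(T1) -> count=0 queue=[] holders={T1}
Step 10: wait(T2) -> count=0 queue=[T2] holders={T1}
Final holders: {T1} -> T2 not in holders

Answer: no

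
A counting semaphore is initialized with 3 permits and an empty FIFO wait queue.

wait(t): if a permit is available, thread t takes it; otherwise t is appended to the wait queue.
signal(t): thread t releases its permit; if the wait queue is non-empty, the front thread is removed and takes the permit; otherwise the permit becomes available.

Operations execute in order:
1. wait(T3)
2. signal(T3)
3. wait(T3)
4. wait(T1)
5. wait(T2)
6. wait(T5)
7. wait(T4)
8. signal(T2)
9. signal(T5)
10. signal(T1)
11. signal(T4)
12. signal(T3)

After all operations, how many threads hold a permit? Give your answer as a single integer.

Answer: 0

Derivation:
Step 1: wait(T3) -> count=2 queue=[] holders={T3}
Step 2: signal(T3) -> count=3 queue=[] holders={none}
Step 3: wait(T3) -> count=2 queue=[] holders={T3}
Step 4: wait(T1) -> count=1 queue=[] holders={T1,T3}
Step 5: wait(T2) -> count=0 queue=[] holders={T1,T2,T3}
Step 6: wait(T5) -> count=0 queue=[T5] holders={T1,T2,T3}
Step 7: wait(T4) -> count=0 queue=[T5,T4] holders={T1,T2,T3}
Step 8: signal(T2) -> count=0 queue=[T4] holders={T1,T3,T5}
Step 9: signal(T5) -> count=0 queue=[] holders={T1,T3,T4}
Step 10: signal(T1) -> count=1 queue=[] holders={T3,T4}
Step 11: signal(T4) -> count=2 queue=[] holders={T3}
Step 12: signal(T3) -> count=3 queue=[] holders={none}
Final holders: {none} -> 0 thread(s)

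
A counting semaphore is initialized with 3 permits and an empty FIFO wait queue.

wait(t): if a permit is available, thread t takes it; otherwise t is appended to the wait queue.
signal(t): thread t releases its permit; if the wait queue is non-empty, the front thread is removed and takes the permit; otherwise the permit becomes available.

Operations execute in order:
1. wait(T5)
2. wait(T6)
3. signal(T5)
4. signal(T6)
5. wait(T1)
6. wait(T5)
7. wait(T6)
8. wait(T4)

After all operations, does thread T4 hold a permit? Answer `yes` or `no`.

Step 1: wait(T5) -> count=2 queue=[] holders={T5}
Step 2: wait(T6) -> count=1 queue=[] holders={T5,T6}
Step 3: signal(T5) -> count=2 queue=[] holders={T6}
Step 4: signal(T6) -> count=3 queue=[] holders={none}
Step 5: wait(T1) -> count=2 queue=[] holders={T1}
Step 6: wait(T5) -> count=1 queue=[] holders={T1,T5}
Step 7: wait(T6) -> count=0 queue=[] holders={T1,T5,T6}
Step 8: wait(T4) -> count=0 queue=[T4] holders={T1,T5,T6}
Final holders: {T1,T5,T6} -> T4 not in holders

Answer: no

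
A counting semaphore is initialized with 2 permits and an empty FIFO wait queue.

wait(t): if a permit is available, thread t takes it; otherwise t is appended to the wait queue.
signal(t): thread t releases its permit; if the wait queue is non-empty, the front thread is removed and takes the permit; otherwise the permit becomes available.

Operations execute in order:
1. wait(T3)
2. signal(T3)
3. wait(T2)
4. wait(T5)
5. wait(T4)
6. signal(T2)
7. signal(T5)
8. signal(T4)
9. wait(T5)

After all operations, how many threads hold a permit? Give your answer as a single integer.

Step 1: wait(T3) -> count=1 queue=[] holders={T3}
Step 2: signal(T3) -> count=2 queue=[] holders={none}
Step 3: wait(T2) -> count=1 queue=[] holders={T2}
Step 4: wait(T5) -> count=0 queue=[] holders={T2,T5}
Step 5: wait(T4) -> count=0 queue=[T4] holders={T2,T5}
Step 6: signal(T2) -> count=0 queue=[] holders={T4,T5}
Step 7: signal(T5) -> count=1 queue=[] holders={T4}
Step 8: signal(T4) -> count=2 queue=[] holders={none}
Step 9: wait(T5) -> count=1 queue=[] holders={T5}
Final holders: {T5} -> 1 thread(s)

Answer: 1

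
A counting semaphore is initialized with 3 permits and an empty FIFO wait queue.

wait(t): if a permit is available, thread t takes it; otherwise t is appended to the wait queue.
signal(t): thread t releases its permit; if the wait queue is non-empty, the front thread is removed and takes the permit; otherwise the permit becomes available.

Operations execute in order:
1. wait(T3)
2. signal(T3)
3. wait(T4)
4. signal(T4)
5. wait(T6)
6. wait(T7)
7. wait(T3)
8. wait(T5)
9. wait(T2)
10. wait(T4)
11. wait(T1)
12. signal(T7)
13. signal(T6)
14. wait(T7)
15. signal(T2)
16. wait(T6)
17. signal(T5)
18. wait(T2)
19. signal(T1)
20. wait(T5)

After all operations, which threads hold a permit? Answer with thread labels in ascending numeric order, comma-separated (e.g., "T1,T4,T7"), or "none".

Answer: T3,T4,T7

Derivation:
Step 1: wait(T3) -> count=2 queue=[] holders={T3}
Step 2: signal(T3) -> count=3 queue=[] holders={none}
Step 3: wait(T4) -> count=2 queue=[] holders={T4}
Step 4: signal(T4) -> count=3 queue=[] holders={none}
Step 5: wait(T6) -> count=2 queue=[] holders={T6}
Step 6: wait(T7) -> count=1 queue=[] holders={T6,T7}
Step 7: wait(T3) -> count=0 queue=[] holders={T3,T6,T7}
Step 8: wait(T5) -> count=0 queue=[T5] holders={T3,T6,T7}
Step 9: wait(T2) -> count=0 queue=[T5,T2] holders={T3,T6,T7}
Step 10: wait(T4) -> count=0 queue=[T5,T2,T4] holders={T3,T6,T7}
Step 11: wait(T1) -> count=0 queue=[T5,T2,T4,T1] holders={T3,T6,T7}
Step 12: signal(T7) -> count=0 queue=[T2,T4,T1] holders={T3,T5,T6}
Step 13: signal(T6) -> count=0 queue=[T4,T1] holders={T2,T3,T5}
Step 14: wait(T7) -> count=0 queue=[T4,T1,T7] holders={T2,T3,T5}
Step 15: signal(T2) -> count=0 queue=[T1,T7] holders={T3,T4,T5}
Step 16: wait(T6) -> count=0 queue=[T1,T7,T6] holders={T3,T4,T5}
Step 17: signal(T5) -> count=0 queue=[T7,T6] holders={T1,T3,T4}
Step 18: wait(T2) -> count=0 queue=[T7,T6,T2] holders={T1,T3,T4}
Step 19: signal(T1) -> count=0 queue=[T6,T2] holders={T3,T4,T7}
Step 20: wait(T5) -> count=0 queue=[T6,T2,T5] holders={T3,T4,T7}
Final holders: T3,T4,T7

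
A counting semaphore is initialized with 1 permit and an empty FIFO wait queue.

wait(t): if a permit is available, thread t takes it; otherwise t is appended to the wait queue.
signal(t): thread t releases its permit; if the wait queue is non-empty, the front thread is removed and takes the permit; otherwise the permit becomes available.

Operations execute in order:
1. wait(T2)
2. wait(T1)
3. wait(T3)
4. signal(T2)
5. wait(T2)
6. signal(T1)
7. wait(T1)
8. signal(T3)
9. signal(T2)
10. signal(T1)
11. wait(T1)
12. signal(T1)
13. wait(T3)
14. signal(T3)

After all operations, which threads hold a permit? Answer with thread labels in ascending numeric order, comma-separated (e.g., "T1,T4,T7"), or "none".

Answer: none

Derivation:
Step 1: wait(T2) -> count=0 queue=[] holders={T2}
Step 2: wait(T1) -> count=0 queue=[T1] holders={T2}
Step 3: wait(T3) -> count=0 queue=[T1,T3] holders={T2}
Step 4: signal(T2) -> count=0 queue=[T3] holders={T1}
Step 5: wait(T2) -> count=0 queue=[T3,T2] holders={T1}
Step 6: signal(T1) -> count=0 queue=[T2] holders={T3}
Step 7: wait(T1) -> count=0 queue=[T2,T1] holders={T3}
Step 8: signal(T3) -> count=0 queue=[T1] holders={T2}
Step 9: signal(T2) -> count=0 queue=[] holders={T1}
Step 10: signal(T1) -> count=1 queue=[] holders={none}
Step 11: wait(T1) -> count=0 queue=[] holders={T1}
Step 12: signal(T1) -> count=1 queue=[] holders={none}
Step 13: wait(T3) -> count=0 queue=[] holders={T3}
Step 14: signal(T3) -> count=1 queue=[] holders={none}
Final holders: none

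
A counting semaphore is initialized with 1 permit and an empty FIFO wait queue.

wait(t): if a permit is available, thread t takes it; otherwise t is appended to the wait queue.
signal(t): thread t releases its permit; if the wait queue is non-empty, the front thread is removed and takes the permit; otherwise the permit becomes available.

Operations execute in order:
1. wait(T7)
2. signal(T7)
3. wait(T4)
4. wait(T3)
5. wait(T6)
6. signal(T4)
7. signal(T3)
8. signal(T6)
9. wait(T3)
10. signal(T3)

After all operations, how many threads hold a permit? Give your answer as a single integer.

Step 1: wait(T7) -> count=0 queue=[] holders={T7}
Step 2: signal(T7) -> count=1 queue=[] holders={none}
Step 3: wait(T4) -> count=0 queue=[] holders={T4}
Step 4: wait(T3) -> count=0 queue=[T3] holders={T4}
Step 5: wait(T6) -> count=0 queue=[T3,T6] holders={T4}
Step 6: signal(T4) -> count=0 queue=[T6] holders={T3}
Step 7: signal(T3) -> count=0 queue=[] holders={T6}
Step 8: signal(T6) -> count=1 queue=[] holders={none}
Step 9: wait(T3) -> count=0 queue=[] holders={T3}
Step 10: signal(T3) -> count=1 queue=[] holders={none}
Final holders: {none} -> 0 thread(s)

Answer: 0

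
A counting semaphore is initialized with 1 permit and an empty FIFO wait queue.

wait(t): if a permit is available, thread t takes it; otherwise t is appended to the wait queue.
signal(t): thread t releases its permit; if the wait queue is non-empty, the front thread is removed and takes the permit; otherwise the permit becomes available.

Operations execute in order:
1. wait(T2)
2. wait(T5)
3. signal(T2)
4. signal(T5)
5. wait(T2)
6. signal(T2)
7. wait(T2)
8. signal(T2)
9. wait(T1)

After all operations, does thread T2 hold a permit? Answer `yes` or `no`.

Answer: no

Derivation:
Step 1: wait(T2) -> count=0 queue=[] holders={T2}
Step 2: wait(T5) -> count=0 queue=[T5] holders={T2}
Step 3: signal(T2) -> count=0 queue=[] holders={T5}
Step 4: signal(T5) -> count=1 queue=[] holders={none}
Step 5: wait(T2) -> count=0 queue=[] holders={T2}
Step 6: signal(T2) -> count=1 queue=[] holders={none}
Step 7: wait(T2) -> count=0 queue=[] holders={T2}
Step 8: signal(T2) -> count=1 queue=[] holders={none}
Step 9: wait(T1) -> count=0 queue=[] holders={T1}
Final holders: {T1} -> T2 not in holders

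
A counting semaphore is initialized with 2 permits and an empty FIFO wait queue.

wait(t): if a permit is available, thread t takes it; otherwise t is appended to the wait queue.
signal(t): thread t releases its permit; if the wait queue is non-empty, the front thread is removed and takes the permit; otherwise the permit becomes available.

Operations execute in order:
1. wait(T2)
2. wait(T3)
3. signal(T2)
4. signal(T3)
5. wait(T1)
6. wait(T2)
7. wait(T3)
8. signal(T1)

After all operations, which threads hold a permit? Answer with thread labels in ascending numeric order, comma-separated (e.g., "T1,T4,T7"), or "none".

Answer: T2,T3

Derivation:
Step 1: wait(T2) -> count=1 queue=[] holders={T2}
Step 2: wait(T3) -> count=0 queue=[] holders={T2,T3}
Step 3: signal(T2) -> count=1 queue=[] holders={T3}
Step 4: signal(T3) -> count=2 queue=[] holders={none}
Step 5: wait(T1) -> count=1 queue=[] holders={T1}
Step 6: wait(T2) -> count=0 queue=[] holders={T1,T2}
Step 7: wait(T3) -> count=0 queue=[T3] holders={T1,T2}
Step 8: signal(T1) -> count=0 queue=[] holders={T2,T3}
Final holders: T2,T3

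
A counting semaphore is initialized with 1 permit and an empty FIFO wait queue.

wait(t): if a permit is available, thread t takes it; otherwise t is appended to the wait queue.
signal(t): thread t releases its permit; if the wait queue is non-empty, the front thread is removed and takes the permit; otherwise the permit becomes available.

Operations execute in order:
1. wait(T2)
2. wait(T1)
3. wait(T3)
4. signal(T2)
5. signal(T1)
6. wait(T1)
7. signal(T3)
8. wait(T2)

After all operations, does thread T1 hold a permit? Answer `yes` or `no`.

Step 1: wait(T2) -> count=0 queue=[] holders={T2}
Step 2: wait(T1) -> count=0 queue=[T1] holders={T2}
Step 3: wait(T3) -> count=0 queue=[T1,T3] holders={T2}
Step 4: signal(T2) -> count=0 queue=[T3] holders={T1}
Step 5: signal(T1) -> count=0 queue=[] holders={T3}
Step 6: wait(T1) -> count=0 queue=[T1] holders={T3}
Step 7: signal(T3) -> count=0 queue=[] holders={T1}
Step 8: wait(T2) -> count=0 queue=[T2] holders={T1}
Final holders: {T1} -> T1 in holders

Answer: yes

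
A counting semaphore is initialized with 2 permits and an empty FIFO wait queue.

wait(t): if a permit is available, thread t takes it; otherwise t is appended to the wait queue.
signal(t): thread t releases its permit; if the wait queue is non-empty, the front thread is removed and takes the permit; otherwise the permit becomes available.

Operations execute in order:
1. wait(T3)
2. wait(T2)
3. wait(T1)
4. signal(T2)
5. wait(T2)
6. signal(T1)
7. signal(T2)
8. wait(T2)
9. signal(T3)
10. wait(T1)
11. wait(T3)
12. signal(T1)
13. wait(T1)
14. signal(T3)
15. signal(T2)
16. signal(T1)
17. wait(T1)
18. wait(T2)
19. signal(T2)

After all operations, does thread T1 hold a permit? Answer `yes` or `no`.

Step 1: wait(T3) -> count=1 queue=[] holders={T3}
Step 2: wait(T2) -> count=0 queue=[] holders={T2,T3}
Step 3: wait(T1) -> count=0 queue=[T1] holders={T2,T3}
Step 4: signal(T2) -> count=0 queue=[] holders={T1,T3}
Step 5: wait(T2) -> count=0 queue=[T2] holders={T1,T3}
Step 6: signal(T1) -> count=0 queue=[] holders={T2,T3}
Step 7: signal(T2) -> count=1 queue=[] holders={T3}
Step 8: wait(T2) -> count=0 queue=[] holders={T2,T3}
Step 9: signal(T3) -> count=1 queue=[] holders={T2}
Step 10: wait(T1) -> count=0 queue=[] holders={T1,T2}
Step 11: wait(T3) -> count=0 queue=[T3] holders={T1,T2}
Step 12: signal(T1) -> count=0 queue=[] holders={T2,T3}
Step 13: wait(T1) -> count=0 queue=[T1] holders={T2,T3}
Step 14: signal(T3) -> count=0 queue=[] holders={T1,T2}
Step 15: signal(T2) -> count=1 queue=[] holders={T1}
Step 16: signal(T1) -> count=2 queue=[] holders={none}
Step 17: wait(T1) -> count=1 queue=[] holders={T1}
Step 18: wait(T2) -> count=0 queue=[] holders={T1,T2}
Step 19: signal(T2) -> count=1 queue=[] holders={T1}
Final holders: {T1} -> T1 in holders

Answer: yes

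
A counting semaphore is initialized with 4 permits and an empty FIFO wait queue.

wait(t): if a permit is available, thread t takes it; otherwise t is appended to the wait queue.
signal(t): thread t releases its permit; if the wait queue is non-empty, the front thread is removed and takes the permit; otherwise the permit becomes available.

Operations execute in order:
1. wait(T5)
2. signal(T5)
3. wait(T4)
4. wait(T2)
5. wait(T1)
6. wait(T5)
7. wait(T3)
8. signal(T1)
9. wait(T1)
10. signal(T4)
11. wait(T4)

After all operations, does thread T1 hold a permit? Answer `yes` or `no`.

Step 1: wait(T5) -> count=3 queue=[] holders={T5}
Step 2: signal(T5) -> count=4 queue=[] holders={none}
Step 3: wait(T4) -> count=3 queue=[] holders={T4}
Step 4: wait(T2) -> count=2 queue=[] holders={T2,T4}
Step 5: wait(T1) -> count=1 queue=[] holders={T1,T2,T4}
Step 6: wait(T5) -> count=0 queue=[] holders={T1,T2,T4,T5}
Step 7: wait(T3) -> count=0 queue=[T3] holders={T1,T2,T4,T5}
Step 8: signal(T1) -> count=0 queue=[] holders={T2,T3,T4,T5}
Step 9: wait(T1) -> count=0 queue=[T1] holders={T2,T3,T4,T5}
Step 10: signal(T4) -> count=0 queue=[] holders={T1,T2,T3,T5}
Step 11: wait(T4) -> count=0 queue=[T4] holders={T1,T2,T3,T5}
Final holders: {T1,T2,T3,T5} -> T1 in holders

Answer: yes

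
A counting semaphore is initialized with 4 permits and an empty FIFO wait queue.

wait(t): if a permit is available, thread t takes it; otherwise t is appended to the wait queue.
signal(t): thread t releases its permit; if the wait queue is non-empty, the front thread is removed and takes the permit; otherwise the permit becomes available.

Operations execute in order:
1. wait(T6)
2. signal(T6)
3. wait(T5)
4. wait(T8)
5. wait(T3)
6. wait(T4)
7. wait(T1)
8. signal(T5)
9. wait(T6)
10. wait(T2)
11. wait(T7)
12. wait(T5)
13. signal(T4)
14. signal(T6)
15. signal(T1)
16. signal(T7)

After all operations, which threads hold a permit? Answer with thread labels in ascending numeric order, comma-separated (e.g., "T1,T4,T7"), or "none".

Answer: T2,T3,T5,T8

Derivation:
Step 1: wait(T6) -> count=3 queue=[] holders={T6}
Step 2: signal(T6) -> count=4 queue=[] holders={none}
Step 3: wait(T5) -> count=3 queue=[] holders={T5}
Step 4: wait(T8) -> count=2 queue=[] holders={T5,T8}
Step 5: wait(T3) -> count=1 queue=[] holders={T3,T5,T8}
Step 6: wait(T4) -> count=0 queue=[] holders={T3,T4,T5,T8}
Step 7: wait(T1) -> count=0 queue=[T1] holders={T3,T4,T5,T8}
Step 8: signal(T5) -> count=0 queue=[] holders={T1,T3,T4,T8}
Step 9: wait(T6) -> count=0 queue=[T6] holders={T1,T3,T4,T8}
Step 10: wait(T2) -> count=0 queue=[T6,T2] holders={T1,T3,T4,T8}
Step 11: wait(T7) -> count=0 queue=[T6,T2,T7] holders={T1,T3,T4,T8}
Step 12: wait(T5) -> count=0 queue=[T6,T2,T7,T5] holders={T1,T3,T4,T8}
Step 13: signal(T4) -> count=0 queue=[T2,T7,T5] holders={T1,T3,T6,T8}
Step 14: signal(T6) -> count=0 queue=[T7,T5] holders={T1,T2,T3,T8}
Step 15: signal(T1) -> count=0 queue=[T5] holders={T2,T3,T7,T8}
Step 16: signal(T7) -> count=0 queue=[] holders={T2,T3,T5,T8}
Final holders: T2,T3,T5,T8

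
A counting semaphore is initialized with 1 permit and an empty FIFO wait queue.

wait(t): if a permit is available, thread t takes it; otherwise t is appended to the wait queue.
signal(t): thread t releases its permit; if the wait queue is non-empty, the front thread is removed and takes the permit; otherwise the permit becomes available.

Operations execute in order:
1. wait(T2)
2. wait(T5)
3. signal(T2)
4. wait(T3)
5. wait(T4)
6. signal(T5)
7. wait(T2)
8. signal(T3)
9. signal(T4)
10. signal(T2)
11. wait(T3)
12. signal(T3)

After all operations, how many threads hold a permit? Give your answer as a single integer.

Answer: 0

Derivation:
Step 1: wait(T2) -> count=0 queue=[] holders={T2}
Step 2: wait(T5) -> count=0 queue=[T5] holders={T2}
Step 3: signal(T2) -> count=0 queue=[] holders={T5}
Step 4: wait(T3) -> count=0 queue=[T3] holders={T5}
Step 5: wait(T4) -> count=0 queue=[T3,T4] holders={T5}
Step 6: signal(T5) -> count=0 queue=[T4] holders={T3}
Step 7: wait(T2) -> count=0 queue=[T4,T2] holders={T3}
Step 8: signal(T3) -> count=0 queue=[T2] holders={T4}
Step 9: signal(T4) -> count=0 queue=[] holders={T2}
Step 10: signal(T2) -> count=1 queue=[] holders={none}
Step 11: wait(T3) -> count=0 queue=[] holders={T3}
Step 12: signal(T3) -> count=1 queue=[] holders={none}
Final holders: {none} -> 0 thread(s)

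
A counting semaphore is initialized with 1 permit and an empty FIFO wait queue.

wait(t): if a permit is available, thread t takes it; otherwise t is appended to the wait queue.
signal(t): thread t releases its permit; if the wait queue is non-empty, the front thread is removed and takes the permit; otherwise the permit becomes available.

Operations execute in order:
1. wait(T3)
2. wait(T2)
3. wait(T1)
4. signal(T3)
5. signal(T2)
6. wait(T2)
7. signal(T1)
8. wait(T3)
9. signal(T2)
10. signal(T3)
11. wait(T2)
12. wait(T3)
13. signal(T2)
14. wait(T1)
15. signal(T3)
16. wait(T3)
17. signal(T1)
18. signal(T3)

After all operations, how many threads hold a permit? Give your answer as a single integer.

Answer: 0

Derivation:
Step 1: wait(T3) -> count=0 queue=[] holders={T3}
Step 2: wait(T2) -> count=0 queue=[T2] holders={T3}
Step 3: wait(T1) -> count=0 queue=[T2,T1] holders={T3}
Step 4: signal(T3) -> count=0 queue=[T1] holders={T2}
Step 5: signal(T2) -> count=0 queue=[] holders={T1}
Step 6: wait(T2) -> count=0 queue=[T2] holders={T1}
Step 7: signal(T1) -> count=0 queue=[] holders={T2}
Step 8: wait(T3) -> count=0 queue=[T3] holders={T2}
Step 9: signal(T2) -> count=0 queue=[] holders={T3}
Step 10: signal(T3) -> count=1 queue=[] holders={none}
Step 11: wait(T2) -> count=0 queue=[] holders={T2}
Step 12: wait(T3) -> count=0 queue=[T3] holders={T2}
Step 13: signal(T2) -> count=0 queue=[] holders={T3}
Step 14: wait(T1) -> count=0 queue=[T1] holders={T3}
Step 15: signal(T3) -> count=0 queue=[] holders={T1}
Step 16: wait(T3) -> count=0 queue=[T3] holders={T1}
Step 17: signal(T1) -> count=0 queue=[] holders={T3}
Step 18: signal(T3) -> count=1 queue=[] holders={none}
Final holders: {none} -> 0 thread(s)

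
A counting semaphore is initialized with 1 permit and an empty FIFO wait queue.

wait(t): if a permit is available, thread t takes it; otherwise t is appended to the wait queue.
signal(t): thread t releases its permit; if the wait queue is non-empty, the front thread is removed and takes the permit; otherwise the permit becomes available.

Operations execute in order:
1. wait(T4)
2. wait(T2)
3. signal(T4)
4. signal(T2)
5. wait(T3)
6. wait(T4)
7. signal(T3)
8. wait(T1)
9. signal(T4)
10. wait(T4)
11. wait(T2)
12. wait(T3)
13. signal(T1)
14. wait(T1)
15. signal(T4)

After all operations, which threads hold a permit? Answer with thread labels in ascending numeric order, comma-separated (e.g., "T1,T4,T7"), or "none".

Step 1: wait(T4) -> count=0 queue=[] holders={T4}
Step 2: wait(T2) -> count=0 queue=[T2] holders={T4}
Step 3: signal(T4) -> count=0 queue=[] holders={T2}
Step 4: signal(T2) -> count=1 queue=[] holders={none}
Step 5: wait(T3) -> count=0 queue=[] holders={T3}
Step 6: wait(T4) -> count=0 queue=[T4] holders={T3}
Step 7: signal(T3) -> count=0 queue=[] holders={T4}
Step 8: wait(T1) -> count=0 queue=[T1] holders={T4}
Step 9: signal(T4) -> count=0 queue=[] holders={T1}
Step 10: wait(T4) -> count=0 queue=[T4] holders={T1}
Step 11: wait(T2) -> count=0 queue=[T4,T2] holders={T1}
Step 12: wait(T3) -> count=0 queue=[T4,T2,T3] holders={T1}
Step 13: signal(T1) -> count=0 queue=[T2,T3] holders={T4}
Step 14: wait(T1) -> count=0 queue=[T2,T3,T1] holders={T4}
Step 15: signal(T4) -> count=0 queue=[T3,T1] holders={T2}
Final holders: T2

Answer: T2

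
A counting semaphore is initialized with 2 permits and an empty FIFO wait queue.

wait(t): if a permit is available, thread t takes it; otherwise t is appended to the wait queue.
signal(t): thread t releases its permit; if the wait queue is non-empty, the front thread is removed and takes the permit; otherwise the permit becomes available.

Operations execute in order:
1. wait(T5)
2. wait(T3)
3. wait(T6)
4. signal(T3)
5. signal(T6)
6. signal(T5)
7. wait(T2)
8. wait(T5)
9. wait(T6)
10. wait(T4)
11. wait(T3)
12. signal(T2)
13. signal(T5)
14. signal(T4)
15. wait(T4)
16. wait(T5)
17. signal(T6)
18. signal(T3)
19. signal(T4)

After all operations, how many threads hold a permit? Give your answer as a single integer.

Answer: 1

Derivation:
Step 1: wait(T5) -> count=1 queue=[] holders={T5}
Step 2: wait(T3) -> count=0 queue=[] holders={T3,T5}
Step 3: wait(T6) -> count=0 queue=[T6] holders={T3,T5}
Step 4: signal(T3) -> count=0 queue=[] holders={T5,T6}
Step 5: signal(T6) -> count=1 queue=[] holders={T5}
Step 6: signal(T5) -> count=2 queue=[] holders={none}
Step 7: wait(T2) -> count=1 queue=[] holders={T2}
Step 8: wait(T5) -> count=0 queue=[] holders={T2,T5}
Step 9: wait(T6) -> count=0 queue=[T6] holders={T2,T5}
Step 10: wait(T4) -> count=0 queue=[T6,T4] holders={T2,T5}
Step 11: wait(T3) -> count=0 queue=[T6,T4,T3] holders={T2,T5}
Step 12: signal(T2) -> count=0 queue=[T4,T3] holders={T5,T6}
Step 13: signal(T5) -> count=0 queue=[T3] holders={T4,T6}
Step 14: signal(T4) -> count=0 queue=[] holders={T3,T6}
Step 15: wait(T4) -> count=0 queue=[T4] holders={T3,T6}
Step 16: wait(T5) -> count=0 queue=[T4,T5] holders={T3,T6}
Step 17: signal(T6) -> count=0 queue=[T5] holders={T3,T4}
Step 18: signal(T3) -> count=0 queue=[] holders={T4,T5}
Step 19: signal(T4) -> count=1 queue=[] holders={T5}
Final holders: {T5} -> 1 thread(s)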